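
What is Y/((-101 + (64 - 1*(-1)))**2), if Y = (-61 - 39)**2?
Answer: 625/81 ≈ 7.7160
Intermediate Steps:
Y = 10000 (Y = (-100)**2 = 10000)
Y/((-101 + (64 - 1*(-1)))**2) = 10000/((-101 + (64 - 1*(-1)))**2) = 10000/((-101 + (64 + 1))**2) = 10000/((-101 + 65)**2) = 10000/((-36)**2) = 10000/1296 = 10000*(1/1296) = 625/81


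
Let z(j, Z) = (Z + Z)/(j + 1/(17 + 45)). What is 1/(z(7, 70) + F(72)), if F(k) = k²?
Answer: 87/452744 ≈ 0.00019216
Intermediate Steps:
z(j, Z) = 2*Z/(1/62 + j) (z(j, Z) = (2*Z)/(j + 1/62) = (2*Z)/(1/62 + j) = 2*Z/(1/62 + j))
1/(z(7, 70) + F(72)) = 1/(124*70/(1 + 62*7) + 72²) = 1/(124*70/(1 + 434) + 5184) = 1/(124*70/435 + 5184) = 1/(124*70*(1/435) + 5184) = 1/(1736/87 + 5184) = 1/(452744/87) = 87/452744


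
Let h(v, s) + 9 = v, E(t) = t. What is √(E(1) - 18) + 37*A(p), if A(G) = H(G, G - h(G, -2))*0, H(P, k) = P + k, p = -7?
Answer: I*√17 ≈ 4.1231*I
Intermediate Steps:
h(v, s) = -9 + v
A(G) = 0 (A(G) = (G + (G - (-9 + G)))*0 = (G + (G + (9 - G)))*0 = (G + 9)*0 = (9 + G)*0 = 0)
√(E(1) - 18) + 37*A(p) = √(1 - 18) + 37*0 = √(-17) + 0 = I*√17 + 0 = I*√17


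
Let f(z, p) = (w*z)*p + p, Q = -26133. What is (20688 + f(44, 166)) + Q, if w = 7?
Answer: 45849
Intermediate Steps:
f(z, p) = p + 7*p*z (f(z, p) = (7*z)*p + p = 7*p*z + p = p + 7*p*z)
(20688 + f(44, 166)) + Q = (20688 + 166*(1 + 7*44)) - 26133 = (20688 + 166*(1 + 308)) - 26133 = (20688 + 166*309) - 26133 = (20688 + 51294) - 26133 = 71982 - 26133 = 45849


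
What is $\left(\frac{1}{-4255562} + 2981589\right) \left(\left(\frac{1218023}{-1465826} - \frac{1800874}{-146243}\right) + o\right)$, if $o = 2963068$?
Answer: $\frac{8059451930006526490956607539703}{912251172897035516} \approx 8.8347 \cdot 10^{12}$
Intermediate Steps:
$\left(\frac{1}{-4255562} + 2981589\right) \left(\left(\frac{1218023}{-1465826} - \frac{1800874}{-146243}\right) + o\right) = \left(\frac{1}{-4255562} + 2981589\right) \left(\left(\frac{1218023}{-1465826} - \frac{1800874}{-146243}\right) + 2963068\right) = \left(- \frac{1}{4255562} + 2981589\right) \left(\left(1218023 \left(- \frac{1}{1465826}\right) - - \frac{1800874}{146243}\right) + 2963068\right) = \frac{12688336848017 \left(\left(- \frac{1218023}{1465826} + \frac{1800874}{146243}\right) + 2963068\right)}{4255562} = \frac{12688336848017 \left(\frac{2461640594335}{214366791718} + 2963068\right)}{4255562} = \frac{12688336848017}{4255562} \cdot \frac{635185842442865159}{214366791718} = \frac{8059451930006526490956607539703}{912251172897035516}$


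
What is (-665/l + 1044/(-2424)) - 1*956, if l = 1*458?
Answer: -22154868/23129 ≈ -957.88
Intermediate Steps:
l = 458
(-665/l + 1044/(-2424)) - 1*956 = (-665/458 + 1044/(-2424)) - 1*956 = (-665*1/458 + 1044*(-1/2424)) - 956 = (-665/458 - 87/202) - 956 = -43544/23129 - 956 = -22154868/23129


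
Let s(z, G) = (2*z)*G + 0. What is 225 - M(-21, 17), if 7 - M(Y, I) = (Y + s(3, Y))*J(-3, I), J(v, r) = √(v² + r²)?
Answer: 218 - 147*√298 ≈ -2319.6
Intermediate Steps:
J(v, r) = √(r² + v²)
s(z, G) = 2*G*z (s(z, G) = 2*G*z + 0 = 2*G*z)
M(Y, I) = 7 - 7*Y*√(9 + I²) (M(Y, I) = 7 - (Y + 2*Y*3)*√(I² + (-3)²) = 7 - (Y + 6*Y)*√(I² + 9) = 7 - 7*Y*√(9 + I²))
225 - M(-21, 17) = 225 - (7 - 7*(-21)*√(9 + 17²)) = 225 - (7 - 7*(-21)*√(9 + 289)) = 225 - (7 - 7*(-21)*√298) = 225 - (7 + 147*√298) = 225 + (-7 - 147*√298) = 218 - 147*√298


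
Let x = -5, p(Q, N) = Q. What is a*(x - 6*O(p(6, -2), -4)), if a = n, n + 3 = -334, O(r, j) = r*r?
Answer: 74477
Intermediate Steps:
O(r, j) = r²
n = -337 (n = -3 - 334 = -337)
a = -337
a*(x - 6*O(p(6, -2), -4)) = -337*(-5 - 6*6²) = -337*(-5 - 6*36) = -337*(-5 - 216) = -337*(-221) = 74477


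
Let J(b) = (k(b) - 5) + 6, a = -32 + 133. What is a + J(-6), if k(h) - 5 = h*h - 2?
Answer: 141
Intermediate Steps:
k(h) = 3 + h² (k(h) = 5 + (h*h - 2) = 5 + (h² - 2) = 5 + (-2 + h²) = 3 + h²)
a = 101
J(b) = 4 + b² (J(b) = ((3 + b²) - 5) + 6 = (-2 + b²) + 6 = 4 + b²)
a + J(-6) = 101 + (4 + (-6)²) = 101 + (4 + 36) = 101 + 40 = 141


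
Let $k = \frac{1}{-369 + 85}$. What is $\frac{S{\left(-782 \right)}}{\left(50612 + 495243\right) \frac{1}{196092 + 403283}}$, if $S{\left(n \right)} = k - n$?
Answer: $\frac{26622679125}{31004564} \approx 858.67$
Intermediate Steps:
$k = - \frac{1}{284}$ ($k = \frac{1}{-284} = - \frac{1}{284} \approx -0.0035211$)
$S{\left(n \right)} = - \frac{1}{284} - n$
$\frac{S{\left(-782 \right)}}{\left(50612 + 495243\right) \frac{1}{196092 + 403283}} = \frac{- \frac{1}{284} - -782}{\left(50612 + 495243\right) \frac{1}{196092 + 403283}} = \frac{- \frac{1}{284} + 782}{545855 \cdot \frac{1}{599375}} = \frac{222087}{284 \cdot 545855 \cdot \frac{1}{599375}} = \frac{222087}{284 \cdot \frac{109171}{119875}} = \frac{222087}{284} \cdot \frac{119875}{109171} = \frac{26622679125}{31004564}$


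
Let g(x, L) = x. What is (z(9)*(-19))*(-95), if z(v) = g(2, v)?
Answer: 3610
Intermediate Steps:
z(v) = 2
(z(9)*(-19))*(-95) = (2*(-19))*(-95) = -38*(-95) = 3610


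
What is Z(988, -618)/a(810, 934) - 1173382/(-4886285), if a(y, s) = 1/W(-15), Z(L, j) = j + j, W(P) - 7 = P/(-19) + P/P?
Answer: -1008565565162/92839415 ≈ -10864.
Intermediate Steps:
W(P) = 8 - P/19 (W(P) = 7 + (P/(-19) + P/P) = 7 + (P*(-1/19) + 1) = 7 + (-P/19 + 1) = 7 + (1 - P/19) = 8 - P/19)
Z(L, j) = 2*j
a(y, s) = 19/167 (a(y, s) = 1/(8 - 1/19*(-15)) = 1/(8 + 15/19) = 1/(167/19) = 19/167)
Z(988, -618)/a(810, 934) - 1173382/(-4886285) = (2*(-618))/(19/167) - 1173382/(-4886285) = -1236*167/19 - 1173382*(-1/4886285) = -206412/19 + 1173382/4886285 = -1008565565162/92839415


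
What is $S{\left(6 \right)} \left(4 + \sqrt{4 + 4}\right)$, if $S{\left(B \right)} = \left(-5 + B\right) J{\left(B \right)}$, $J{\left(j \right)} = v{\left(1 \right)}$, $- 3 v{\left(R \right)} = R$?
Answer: $- \frac{4}{3} - \frac{2 \sqrt{2}}{3} \approx -2.2761$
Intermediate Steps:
$v{\left(R \right)} = - \frac{R}{3}$
$J{\left(j \right)} = - \frac{1}{3}$ ($J{\left(j \right)} = \left(- \frac{1}{3}\right) 1 = - \frac{1}{3}$)
$S{\left(B \right)} = \frac{5}{3} - \frac{B}{3}$ ($S{\left(B \right)} = \left(-5 + B\right) \left(- \frac{1}{3}\right) = \frac{5}{3} - \frac{B}{3}$)
$S{\left(6 \right)} \left(4 + \sqrt{4 + 4}\right) = \left(\frac{5}{3} - 2\right) \left(4 + \sqrt{4 + 4}\right) = \left(\frac{5}{3} - 2\right) \left(4 + \sqrt{8}\right) = - \frac{4 + 2 \sqrt{2}}{3} = - \frac{4}{3} - \frac{2 \sqrt{2}}{3}$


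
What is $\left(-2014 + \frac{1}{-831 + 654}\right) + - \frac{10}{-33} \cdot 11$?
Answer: $- \frac{355889}{177} \approx -2010.7$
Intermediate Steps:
$\left(-2014 + \frac{1}{-831 + 654}\right) + - \frac{10}{-33} \cdot 11 = \left(-2014 + \frac{1}{-177}\right) + \left(-10\right) \left(- \frac{1}{33}\right) 11 = \left(-2014 - \frac{1}{177}\right) + \frac{10}{33} \cdot 11 = - \frac{356479}{177} + \frac{10}{3} = - \frac{355889}{177}$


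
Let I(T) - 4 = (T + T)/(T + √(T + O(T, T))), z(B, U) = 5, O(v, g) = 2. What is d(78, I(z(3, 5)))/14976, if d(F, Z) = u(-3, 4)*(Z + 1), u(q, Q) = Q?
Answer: 35/16848 - 5*√7/33696 ≈ 0.0016848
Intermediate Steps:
I(T) = 4 + 2*T/(T + √(2 + T)) (I(T) = 4 + (T + T)/(T + √(T + 2)) = 4 + (2*T)/(T + √(2 + T)) = 4 + 2*T/(T + √(2 + T)))
d(F, Z) = 4 + 4*Z (d(F, Z) = 4*(Z + 1) = 4*(1 + Z) = 4 + 4*Z)
d(78, I(z(3, 5)))/14976 = (4 + 4*(2*(2*√(2 + 5) + 3*5)/(5 + √(2 + 5))))/14976 = (4 + 4*(2*(2*√7 + 15)/(5 + √7)))*(1/14976) = (4 + 4*(2*(15 + 2*√7)/(5 + √7)))*(1/14976) = (4 + 8*(15 + 2*√7)/(5 + √7))*(1/14976) = 1/3744 + (15 + 2*√7)/(1872*(5 + √7))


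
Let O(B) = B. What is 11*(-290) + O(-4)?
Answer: -3194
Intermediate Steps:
11*(-290) + O(-4) = 11*(-290) - 4 = -3190 - 4 = -3194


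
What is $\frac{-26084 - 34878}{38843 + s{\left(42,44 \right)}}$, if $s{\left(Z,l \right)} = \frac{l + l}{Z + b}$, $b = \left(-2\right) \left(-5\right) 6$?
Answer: $- \frac{3109062}{1981037} \approx -1.5694$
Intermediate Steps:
$b = 60$ ($b = 10 \cdot 6 = 60$)
$s{\left(Z,l \right)} = \frac{2 l}{60 + Z}$ ($s{\left(Z,l \right)} = \frac{l + l}{Z + 60} = \frac{2 l}{60 + Z}$)
$\frac{-26084 - 34878}{38843 + s{\left(42,44 \right)}} = \frac{-26084 - 34878}{38843 + 2 \cdot 44 \frac{1}{60 + 42}} = - \frac{60962}{38843 + 2 \cdot 44 \cdot \frac{1}{102}} = - \frac{60962}{38843 + \frac{44}{51}} = - \frac{60962}{\frac{1981037}{51}} = \left(-60962\right) \frac{51}{1981037} = - \frac{3109062}{1981037}$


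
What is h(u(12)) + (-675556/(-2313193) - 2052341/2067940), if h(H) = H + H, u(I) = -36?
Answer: -347765643494413/4783544332420 ≈ -72.700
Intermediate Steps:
h(H) = 2*H
h(u(12)) + (-675556/(-2313193) - 2052341/2067940) = 2*(-36) + (-675556/(-2313193) - 2052341/2067940) = -72 + (-675556*(-1/2313193) - 2052341*1/2067940) = -72 + (675556/2313193 - 2052341/2067940) = -72 - 3350451560173/4783544332420 = -347765643494413/4783544332420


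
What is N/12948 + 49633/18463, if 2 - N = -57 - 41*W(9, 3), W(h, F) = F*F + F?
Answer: 652821197/239058924 ≈ 2.7308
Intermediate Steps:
W(h, F) = F + F**2 (W(h, F) = F**2 + F = F + F**2)
N = 551 (N = 2 - (-57 - 123*(1 + 3)) = 2 - (-57 - 123*4) = 2 - (-57 - 41*12) = 2 - (-57 - 492) = 2 - 1*(-549) = 2 + 549 = 551)
N/12948 + 49633/18463 = 551/12948 + 49633/18463 = 652821197/239058924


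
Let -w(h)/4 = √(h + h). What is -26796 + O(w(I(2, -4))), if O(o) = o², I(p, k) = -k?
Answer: -26668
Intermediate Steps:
w(h) = -4*√2*√h (w(h) = -4*√(h + h) = -4*√2*√h)
-26796 + O(w(I(2, -4))) = -26796 + (-4*√2*√(-1*(-4)))² = -26796 + (-4*√2*√4)² = -26796 + (-4*√2*2)² = -26796 + (-8*√2)² = -26796 + 128 = -26668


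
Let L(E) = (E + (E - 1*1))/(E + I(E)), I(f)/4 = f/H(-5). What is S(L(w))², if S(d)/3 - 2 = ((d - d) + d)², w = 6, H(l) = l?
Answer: 9591409/144 ≈ 66607.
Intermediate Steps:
I(f) = -4*f/5 (I(f) = 4*(f/(-5)) = 4*(f*(-⅕)) = 4*(-f/5) = -4*f/5)
L(E) = 5*(-1 + 2*E)/E (L(E) = (E + (E - 1*1))/(E - 4*E/5) = (E + (E - 1))/((E/5)) = (E + (-1 + E))*(5/E) = (-1 + 2*E)*(5/E) = 5*(-1 + 2*E)/E)
S(d) = 6 + 3*d² (S(d) = 6 + 3*((d - d) + d)² = 6 + 3*(0 + d)² = 6 + 3*d²)
S(L(w))² = (6 + 3*(10 - 5/6)²)² = (6 + 3*(10 - 5*⅙)²)² = (6 + 3*(10 - ⅚)²)² = (6 + 3*(55/6)²)² = (6 + 3*(3025/36))² = (6 + 3025/12)² = (3097/12)² = 9591409/144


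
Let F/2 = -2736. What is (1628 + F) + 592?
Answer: -3252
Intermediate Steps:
F = -5472 (F = 2*(-2736) = -5472)
(1628 + F) + 592 = (1628 - 5472) + 592 = -3844 + 592 = -3252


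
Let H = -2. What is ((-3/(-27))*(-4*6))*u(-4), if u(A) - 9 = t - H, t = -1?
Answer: -80/3 ≈ -26.667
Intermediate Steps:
u(A) = 10 (u(A) = 9 + (-1 - 1*(-2)) = 9 + (-1 + 2) = 9 + 1 = 10)
((-3/(-27))*(-4*6))*u(-4) = ((-3/(-27))*(-4*6))*10 = (-3*(-1/27)*(-24))*10 = ((1/9)*(-24))*10 = -8/3*10 = -80/3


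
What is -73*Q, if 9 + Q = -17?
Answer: 1898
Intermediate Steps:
Q = -26 (Q = -9 - 17 = -26)
-73*Q = -73*(-26) = 1898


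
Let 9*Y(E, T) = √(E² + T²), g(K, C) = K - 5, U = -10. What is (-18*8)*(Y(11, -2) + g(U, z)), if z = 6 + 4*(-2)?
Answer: 2160 - 80*√5 ≈ 1981.1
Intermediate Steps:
z = -2 (z = 6 - 8 = -2)
g(K, C) = -5 + K
Y(E, T) = √(E² + T²)/9
(-18*8)*(Y(11, -2) + g(U, z)) = (-18*8)*(√(11² + (-2)²)/9 + (-5 - 10)) = -144*(√(121 + 4)/9 - 15) = -144*(√125/9 - 15) = -144*((5*√5)/9 - 15) = -144*(5*√5/9 - 15) = -144*(-15 + 5*√5/9) = 2160 - 80*√5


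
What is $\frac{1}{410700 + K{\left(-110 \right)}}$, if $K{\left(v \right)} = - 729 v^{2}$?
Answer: $- \frac{1}{8410200} \approx -1.189 \cdot 10^{-7}$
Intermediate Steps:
$\frac{1}{410700 + K{\left(-110 \right)}} = \frac{1}{410700 - 729 \left(-110\right)^{2}} = \frac{1}{410700 - 8820900} = \frac{1}{-8410200} = - \frac{1}{8410200}$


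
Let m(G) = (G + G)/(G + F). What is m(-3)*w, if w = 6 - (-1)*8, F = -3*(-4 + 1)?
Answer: -14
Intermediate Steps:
F = 9 (F = -3*(-3) = 9)
w = 14 (w = 6 - 1*(-8) = 6 + 8 = 14)
m(G) = 2*G/(9 + G) (m(G) = (G + G)/(G + 9) = (2*G)/(9 + G) = 2*G/(9 + G))
m(-3)*w = (2*(-3)/(9 - 3))*14 = (2*(-3)/6)*14 = (2*(-3)*(1/6))*14 = -1*14 = -14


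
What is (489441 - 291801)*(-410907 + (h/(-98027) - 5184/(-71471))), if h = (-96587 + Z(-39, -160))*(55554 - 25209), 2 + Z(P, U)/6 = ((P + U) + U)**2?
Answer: -14082466510395987840/114853897 ≈ -1.2261e+11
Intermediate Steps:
Z(P, U) = -12 + 6*(P + 2*U)**2 (Z(P, U) = -12 + 6*((P + U) + U)**2 = -12 + 6*(P + 2*U)**2)
h = 20534067015 (h = (-96587 + (-12 + 6*(-39 + 2*(-160))**2))*(55554 - 25209) = (-96587 + (-12 + 6*(-39 - 320)**2))*30345 = (-96587 + (-12 + 6*(-359)**2))*30345 = (-96587 + (-12 + 6*128881))*30345 = (-96587 + (-12 + 773286))*30345 = (-96587 + 773274)*30345 = 676687*30345 = 20534067015)
(489441 - 291801)*(-410907 + (h/(-98027) - 5184/(-71471))) = (489441 - 291801)*(-410907 + (20534067015/(-98027) - 5184/(-71471))) = 197640*(-410907 + (20534067015*(-1/98027) - 5184*(-1/71471))) = 197640*(-410907 + (-20534067015/98027 + 5184/71471)) = 197640*(-410907 - 1467589795457097/7006087717) = 197640*(-4346440280986416/7006087717) = -14082466510395987840/114853897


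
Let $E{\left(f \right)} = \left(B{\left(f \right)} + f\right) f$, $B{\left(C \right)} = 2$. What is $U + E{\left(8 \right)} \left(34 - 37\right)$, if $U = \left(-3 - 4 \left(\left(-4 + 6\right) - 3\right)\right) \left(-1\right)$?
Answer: $-241$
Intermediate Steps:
$E{\left(f \right)} = f \left(2 + f\right)$ ($E{\left(f \right)} = \left(2 + f\right) f = f \left(2 + f\right)$)
$U = -1$ ($U = \left(-3 - 4 \left(2 - 3\right)\right) \left(-1\right) = \left(-3 - -4\right) \left(-1\right) = \left(-3 + 4\right) \left(-1\right) = 1 \left(-1\right) = -1$)
$U + E{\left(8 \right)} \left(34 - 37\right) = -1 + 8 \left(2 + 8\right) \left(34 - 37\right) = -1 + 8 \cdot 10 \left(34 - 37\right) = -1 + 80 \left(-3\right) = -1 - 240 = -241$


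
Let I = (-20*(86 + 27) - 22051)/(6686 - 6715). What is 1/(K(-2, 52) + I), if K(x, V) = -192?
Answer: 29/18743 ≈ 0.0015472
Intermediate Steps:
I = 24311/29 (I = (-20*113 - 22051)/(-29) = (-2260 - 22051)*(-1/29) = -24311*(-1/29) = 24311/29 ≈ 838.31)
1/(K(-2, 52) + I) = 1/(-192 + 24311/29) = 1/(18743/29) = 29/18743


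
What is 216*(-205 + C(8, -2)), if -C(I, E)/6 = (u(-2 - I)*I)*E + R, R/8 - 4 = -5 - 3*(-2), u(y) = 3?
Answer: -33912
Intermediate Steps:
R = 40 (R = 32 + 8*(-5 - 3*(-2)) = 32 + 8*(-5 + 6) = 32 + 8*1 = 32 + 8 = 40)
C(I, E) = -240 - 18*E*I (C(I, E) = -6*((3*I)*E + 40) = -6*(3*E*I + 40) = -6*(40 + 3*E*I) = -240 - 18*E*I)
216*(-205 + C(8, -2)) = 216*(-205 + (-240 - 18*(-2)*8)) = 216*(-205 + (-240 + 288)) = 216*(-205 + 48) = 216*(-157) = -33912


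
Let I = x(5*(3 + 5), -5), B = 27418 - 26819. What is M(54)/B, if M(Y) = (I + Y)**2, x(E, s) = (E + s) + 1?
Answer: 8100/599 ≈ 13.523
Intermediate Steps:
x(E, s) = 1 + E + s
B = 599
I = 36 (I = 1 + 5*(3 + 5) - 5 = 1 + 5*8 - 5 = 1 + 40 - 5 = 36)
M(Y) = (36 + Y)**2
M(54)/B = (36 + 54)**2/599 = 90**2*(1/599) = 8100*(1/599) = 8100/599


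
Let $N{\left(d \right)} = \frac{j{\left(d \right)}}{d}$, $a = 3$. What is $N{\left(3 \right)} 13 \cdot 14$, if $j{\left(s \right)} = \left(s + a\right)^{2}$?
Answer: $2184$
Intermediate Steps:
$j{\left(s \right)} = \left(3 + s\right)^{2}$ ($j{\left(s \right)} = \left(s + 3\right)^{2} = \left(3 + s\right)^{2}$)
$N{\left(d \right)} = \frac{\left(3 + d\right)^{2}}{d}$
$N{\left(3 \right)} 13 \cdot 14 = \frac{\left(3 + 3\right)^{2}}{3} \cdot 13 \cdot 14 = \frac{6^{2}}{3} \cdot 13 \cdot 14 = \frac{1}{3} \cdot 36 \cdot 13 \cdot 14 = 12 \cdot 13 \cdot 14 = 156 \cdot 14 = 2184$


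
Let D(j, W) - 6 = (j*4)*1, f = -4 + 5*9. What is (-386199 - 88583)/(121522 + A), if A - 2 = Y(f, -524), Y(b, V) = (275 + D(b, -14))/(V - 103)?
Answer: -297688314/76195103 ≈ -3.9069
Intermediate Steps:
f = 41 (f = -4 + 45 = 41)
D(j, W) = 6 + 4*j (D(j, W) = 6 + (j*4)*1 = 6 + (4*j)*1 = 6 + 4*j)
Y(b, V) = (281 + 4*b)/(-103 + V) (Y(b, V) = (275 + (6 + 4*b))/(V - 103) = (281 + 4*b)/(-103 + V))
A = 809/627 (A = 2 + (281 + 4*41)/(-103 - 524) = 2 + (281 + 164)/(-627) = 2 - 1/627*445 = 2 - 445/627 = 809/627 ≈ 1.2903)
(-386199 - 88583)/(121522 + A) = (-386199 - 88583)/(121522 + 809/627) = -474782/76195103/627 = -474782*627/76195103 = -297688314/76195103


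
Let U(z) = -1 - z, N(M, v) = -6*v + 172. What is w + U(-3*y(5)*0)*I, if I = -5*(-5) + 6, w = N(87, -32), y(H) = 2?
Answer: 333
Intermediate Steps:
N(M, v) = 172 - 6*v
w = 364 (w = 172 - 6*(-32) = 172 + 192 = 364)
I = 31 (I = 25 + 6 = 31)
w + U(-3*y(5)*0)*I = 364 + (-1 - (-3*2)*0)*31 = 364 + (-1 - (-6)*0)*31 = 364 + (-1 - 1*0)*31 = 364 + (-1 + 0)*31 = 364 - 1*31 = 364 - 31 = 333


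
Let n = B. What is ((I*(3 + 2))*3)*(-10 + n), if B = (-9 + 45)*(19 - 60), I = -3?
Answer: 66870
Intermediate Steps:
B = -1476 (B = 36*(-41) = -1476)
n = -1476
((I*(3 + 2))*3)*(-10 + n) = (-3*(3 + 2)*3)*(-10 - 1476) = (-3*5*3)*(-1486) = -15*3*(-1486) = -45*(-1486) = 66870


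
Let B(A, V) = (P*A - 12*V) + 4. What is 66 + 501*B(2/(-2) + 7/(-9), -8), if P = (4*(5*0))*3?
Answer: 50166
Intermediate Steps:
P = 0 (P = (4*0)*3 = 0*3 = 0)
B(A, V) = 4 - 12*V (B(A, V) = (0*A - 12*V) + 4 = (0 - 12*V) + 4 = -12*V + 4 = 4 - 12*V)
66 + 501*B(2/(-2) + 7/(-9), -8) = 66 + 501*(4 - 12*(-8)) = 66 + 501*(4 + 96) = 66 + 501*100 = 66 + 50100 = 50166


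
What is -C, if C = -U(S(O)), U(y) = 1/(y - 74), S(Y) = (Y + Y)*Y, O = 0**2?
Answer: -1/74 ≈ -0.013514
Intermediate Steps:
O = 0
S(Y) = 2*Y**2 (S(Y) = (2*Y)*Y = 2*Y**2)
U(y) = 1/(-74 + y)
C = 1/74 (C = -1/(-74 + 2*0**2) = -1/(-74 + 2*0) = -1/(-74 + 0) = -1/(-74) = -1*(-1/74) = 1/74 ≈ 0.013514)
-C = -1*1/74 = -1/74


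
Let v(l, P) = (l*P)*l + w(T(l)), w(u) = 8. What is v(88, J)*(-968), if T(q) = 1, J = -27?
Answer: 202389440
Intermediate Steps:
v(l, P) = 8 + P*l**2 (v(l, P) = (l*P)*l + 8 = (P*l)*l + 8 = P*l**2 + 8 = 8 + P*l**2)
v(88, J)*(-968) = (8 - 27*88**2)*(-968) = (8 - 27*7744)*(-968) = (8 - 209088)*(-968) = -209080*(-968) = 202389440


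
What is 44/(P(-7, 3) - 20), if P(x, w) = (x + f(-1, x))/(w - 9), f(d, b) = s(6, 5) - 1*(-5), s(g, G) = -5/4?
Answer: -1056/467 ≈ -2.2612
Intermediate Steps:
s(g, G) = -5/4 (s(g, G) = -5*¼ = -5/4)
f(d, b) = 15/4 (f(d, b) = -5/4 - 1*(-5) = -5/4 + 5 = 15/4)
P(x, w) = (15/4 + x)/(-9 + w) (P(x, w) = (x + 15/4)/(w - 9) = (15/4 + x)/(-9 + w))
44/(P(-7, 3) - 20) = 44/((15/4 - 7)/(-9 + 3) - 20) = 44/(-13/4/(-6) - 20) = 44/(-⅙*(-13/4) - 20) = 44/(13/24 - 20) = 44/(-467/24) = 44*(-24/467) = -1056/467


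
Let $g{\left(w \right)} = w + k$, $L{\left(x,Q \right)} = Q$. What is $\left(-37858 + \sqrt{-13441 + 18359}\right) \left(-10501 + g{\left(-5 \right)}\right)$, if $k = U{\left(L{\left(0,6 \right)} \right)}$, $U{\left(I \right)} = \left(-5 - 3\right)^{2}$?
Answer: $395313236 - 10442 \sqrt{4918} \approx 3.9458 \cdot 10^{8}$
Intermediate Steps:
$U{\left(I \right)} = 64$ ($U{\left(I \right)} = \left(-8\right)^{2} = 64$)
$k = 64$
$g{\left(w \right)} = 64 + w$ ($g{\left(w \right)} = w + 64 = 64 + w$)
$\left(-37858 + \sqrt{-13441 + 18359}\right) \left(-10501 + g{\left(-5 \right)}\right) = \left(-37858 + \sqrt{-13441 + 18359}\right) \left(-10501 + \left(64 - 5\right)\right) = \left(-37858 + \sqrt{4918}\right) \left(-10501 + 59\right) = \left(-37858 + \sqrt{4918}\right) \left(-10442\right) = 395313236 - 10442 \sqrt{4918}$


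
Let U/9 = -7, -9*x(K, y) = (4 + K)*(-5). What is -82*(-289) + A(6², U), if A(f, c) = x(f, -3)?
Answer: 213482/9 ≈ 23720.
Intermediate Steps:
x(K, y) = 20/9 + 5*K/9 (x(K, y) = -(4 + K)*(-5)/9 = -(-20 - 5*K)/9 = 20/9 + 5*K/9)
U = -63 (U = 9*(-7) = -63)
A(f, c) = 20/9 + 5*f/9
-82*(-289) + A(6², U) = -82*(-289) + (20/9 + (5/9)*6²) = 23698 + (20/9 + (5/9)*36) = 23698 + (20/9 + 20) = 23698 + 200/9 = 213482/9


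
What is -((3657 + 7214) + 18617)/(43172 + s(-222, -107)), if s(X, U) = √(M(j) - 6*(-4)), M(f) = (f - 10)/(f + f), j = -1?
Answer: -2546111872/3727643109 + 29488*√118/3727643109 ≈ -0.68295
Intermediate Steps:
M(f) = (-10 + f)/(2*f) (M(f) = (-10 + f)/((2*f)) = (-10 + f)*(1/(2*f)) = (-10 + f)/(2*f))
s(X, U) = √118/2 (s(X, U) = √((½)*(-10 - 1)/(-1) - 6*(-4)) = √((½)*(-1)*(-11) + 24) = √(11/2 + 24) = √(59/2) = √118/2)
-((3657 + 7214) + 18617)/(43172 + s(-222, -107)) = -((3657 + 7214) + 18617)/(43172 + √118/2) = -(10871 + 18617)/(43172 + √118/2) = -29488/(43172 + √118/2)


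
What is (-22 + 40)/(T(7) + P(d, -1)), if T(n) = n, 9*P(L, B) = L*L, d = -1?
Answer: 81/32 ≈ 2.5313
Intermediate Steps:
P(L, B) = L²/9 (P(L, B) = (L*L)/9 = L²/9)
(-22 + 40)/(T(7) + P(d, -1)) = (-22 + 40)/(7 + (⅑)*(-1)²) = 18/(7 + (⅑)*1) = 18/(7 + ⅑) = 18/(64/9) = 18*(9/64) = 81/32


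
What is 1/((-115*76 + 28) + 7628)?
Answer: -1/1084 ≈ -0.00092251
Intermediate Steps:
1/((-115*76 + 28) + 7628) = 1/((-8740 + 28) + 7628) = 1/(-8712 + 7628) = 1/(-1084) = -1/1084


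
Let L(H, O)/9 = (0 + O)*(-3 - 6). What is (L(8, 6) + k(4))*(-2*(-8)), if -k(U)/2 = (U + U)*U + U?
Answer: -8928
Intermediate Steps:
k(U) = -4*U² - 2*U (k(U) = -2*((U + U)*U + U) = -2*((2*U)*U + U) = -2*(2*U² + U) = -2*(U + 2*U²) = -4*U² - 2*U)
L(H, O) = -81*O (L(H, O) = 9*((0 + O)*(-3 - 6)) = 9*(O*(-9)) = 9*(-9*O) = -81*O)
(L(8, 6) + k(4))*(-2*(-8)) = (-81*6 - 2*4*(1 + 2*4))*(-2*(-8)) = (-486 - 2*4*(1 + 8))*16 = (-486 - 2*4*9)*16 = (-486 - 72)*16 = -558*16 = -8928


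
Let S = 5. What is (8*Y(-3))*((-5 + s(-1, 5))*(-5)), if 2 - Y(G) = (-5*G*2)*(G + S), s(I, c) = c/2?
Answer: -5800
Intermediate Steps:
s(I, c) = c/2 (s(I, c) = c*(½) = c/2)
Y(G) = 2 + 10*G*(5 + G) (Y(G) = 2 - -5*G*2*(G + 5) = 2 - (-10*G)*(5 + G) = 2 - (-10)*G*(5 + G) = 2 + 10*G*(5 + G))
(8*Y(-3))*((-5 + s(-1, 5))*(-5)) = (8*(2 + 10*(-3)² + 50*(-3)))*((-5 + (½)*5)*(-5)) = (8*(2 + 10*9 - 150))*((-5 + 5/2)*(-5)) = (8*(2 + 90 - 150))*(-5/2*(-5)) = (8*(-58))*(25/2) = -464*25/2 = -5800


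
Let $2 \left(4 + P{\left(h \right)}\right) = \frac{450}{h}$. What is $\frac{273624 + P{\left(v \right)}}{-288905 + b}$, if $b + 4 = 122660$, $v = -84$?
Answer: $- \frac{7661285}{4654972} \approx -1.6458$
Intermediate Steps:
$b = 122656$ ($b = -4 + 122660 = 122656$)
$P{\left(h \right)} = -4 + \frac{225}{h}$ ($P{\left(h \right)} = -4 + \frac{450 \frac{1}{h}}{2} = -4 + \frac{225}{h}$)
$\frac{273624 + P{\left(v \right)}}{-288905 + b} = \frac{273624 - \left(4 - \frac{225}{-84}\right)}{-288905 + 122656} = \frac{273624 + \left(-4 + 225 \left(- \frac{1}{84}\right)\right)}{-166249} = \left(273624 - \frac{187}{28}\right) \left(- \frac{1}{166249}\right) = \frac{7661285}{28} \left(- \frac{1}{166249}\right) = - \frac{7661285}{4654972}$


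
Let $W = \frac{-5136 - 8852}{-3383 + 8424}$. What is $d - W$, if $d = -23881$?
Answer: $- \frac{120370133}{5041} \approx -23878.0$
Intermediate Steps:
$W = - \frac{13988}{5041} \approx -2.7748$
$d - W = -23881 - - \frac{13988}{5041} = -23881 + \frac{13988}{5041} = - \frac{120370133}{5041}$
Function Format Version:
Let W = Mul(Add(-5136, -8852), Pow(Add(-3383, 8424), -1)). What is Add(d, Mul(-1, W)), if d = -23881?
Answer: Rational(-120370133, 5041) ≈ -23878.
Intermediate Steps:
W = Rational(-13988, 5041) (W = Mul(-13988, Pow(5041, -1)) = Mul(-13988, Rational(1, 5041)) = Rational(-13988, 5041) ≈ -2.7748)
Add(d, Mul(-1, W)) = Add(-23881, Mul(-1, Rational(-13988, 5041))) = Add(-23881, Rational(13988, 5041)) = Rational(-120370133, 5041)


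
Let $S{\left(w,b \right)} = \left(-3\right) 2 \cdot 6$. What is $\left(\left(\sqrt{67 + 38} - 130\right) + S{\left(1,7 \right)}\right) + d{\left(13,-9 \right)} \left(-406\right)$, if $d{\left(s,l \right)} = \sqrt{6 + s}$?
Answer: $-166 + \sqrt{105} - 406 \sqrt{19} \approx -1925.5$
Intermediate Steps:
$S{\left(w,b \right)} = -36$ ($S{\left(w,b \right)} = \left(-6\right) 6 = -36$)
$\left(\left(\sqrt{67 + 38} - 130\right) + S{\left(1,7 \right)}\right) + d{\left(13,-9 \right)} \left(-406\right) = \left(\left(\sqrt{67 + 38} - 130\right) - 36\right) + \sqrt{6 + 13} \left(-406\right) = \left(\left(\sqrt{105} - 130\right) - 36\right) + \sqrt{19} \left(-406\right) = \left(\left(-130 + \sqrt{105}\right) - 36\right) - 406 \sqrt{19} = \left(-166 + \sqrt{105}\right) - 406 \sqrt{19} = -166 + \sqrt{105} - 406 \sqrt{19}$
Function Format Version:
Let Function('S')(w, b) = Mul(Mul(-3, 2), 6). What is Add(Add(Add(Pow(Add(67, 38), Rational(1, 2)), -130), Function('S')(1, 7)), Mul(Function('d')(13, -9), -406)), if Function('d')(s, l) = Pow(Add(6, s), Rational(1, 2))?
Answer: Add(-166, Pow(105, Rational(1, 2)), Mul(-406, Pow(19, Rational(1, 2)))) ≈ -1925.5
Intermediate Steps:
Function('S')(w, b) = -36 (Function('S')(w, b) = Mul(-6, 6) = -36)
Add(Add(Add(Pow(Add(67, 38), Rational(1, 2)), -130), Function('S')(1, 7)), Mul(Function('d')(13, -9), -406)) = Add(Add(Add(Pow(Add(67, 38), Rational(1, 2)), -130), -36), Mul(Pow(Add(6, 13), Rational(1, 2)), -406)) = Add(Add(Add(Pow(105, Rational(1, 2)), -130), -36), Mul(Pow(19, Rational(1, 2)), -406)) = Add(Add(Add(-130, Pow(105, Rational(1, 2))), -36), Mul(-406, Pow(19, Rational(1, 2)))) = Add(Add(-166, Pow(105, Rational(1, 2))), Mul(-406, Pow(19, Rational(1, 2)))) = Add(-166, Pow(105, Rational(1, 2)), Mul(-406, Pow(19, Rational(1, 2))))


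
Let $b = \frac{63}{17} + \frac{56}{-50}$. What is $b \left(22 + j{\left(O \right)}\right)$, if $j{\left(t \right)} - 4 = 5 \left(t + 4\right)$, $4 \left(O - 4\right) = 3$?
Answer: $\frac{306621}{1700} \approx 180.37$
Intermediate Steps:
$O = \frac{19}{4}$ ($O = 4 + \frac{1}{4} \cdot 3 = 4 + \frac{3}{4} = \frac{19}{4} \approx 4.75$)
$b = \frac{1099}{425}$ ($b = 63 \cdot \frac{1}{17} + 56 \left(- \frac{1}{50}\right) = \frac{63}{17} - \frac{28}{25} = \frac{1099}{425} \approx 2.5859$)
$j{\left(t \right)} = 24 + 5 t$ ($j{\left(t \right)} = 4 + 5 \left(t + 4\right) = 4 + 5 \left(4 + t\right) = 4 + \left(20 + 5 t\right) = 24 + 5 t$)
$b \left(22 + j{\left(O \right)}\right) = \frac{1099 \left(22 + \left(24 + 5 \cdot \frac{19}{4}\right)\right)}{425} = \frac{1099 \left(22 + \left(24 + \frac{95}{4}\right)\right)}{425} = \frac{1099 \left(22 + \frac{191}{4}\right)}{425} = \frac{1099}{425} \cdot \frac{279}{4} = \frac{306621}{1700}$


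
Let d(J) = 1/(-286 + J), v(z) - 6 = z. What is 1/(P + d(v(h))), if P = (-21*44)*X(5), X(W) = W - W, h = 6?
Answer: -274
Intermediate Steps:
X(W) = 0
v(z) = 6 + z
P = 0 (P = -21*44*0 = -924*0 = 0)
1/(P + d(v(h))) = 1/(0 + 1/(-286 + (6 + 6))) = 1/(0 + 1/(-286 + 12)) = 1/(0 + 1/(-274)) = 1/(0 - 1/274) = 1/(-1/274) = -274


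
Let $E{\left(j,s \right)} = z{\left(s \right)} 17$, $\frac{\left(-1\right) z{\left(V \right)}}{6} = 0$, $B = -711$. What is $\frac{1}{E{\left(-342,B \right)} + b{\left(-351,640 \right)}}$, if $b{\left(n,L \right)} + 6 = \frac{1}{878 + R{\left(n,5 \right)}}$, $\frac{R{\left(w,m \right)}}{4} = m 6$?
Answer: $- \frac{998}{5987} \approx -0.16669$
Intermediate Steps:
$R{\left(w,m \right)} = 24 m$ ($R{\left(w,m \right)} = 4 m 6 = 4 \cdot 6 m = 24 m$)
$z{\left(V \right)} = 0$ ($z{\left(V \right)} = \left(-6\right) 0 = 0$)
$E{\left(j,s \right)} = 0$ ($E{\left(j,s \right)} = 0 \cdot 17 = 0$)
$b{\left(n,L \right)} = - \frac{5987}{998}$ ($b{\left(n,L \right)} = -6 + \frac{1}{878 + 24 \cdot 5} = -6 + \frac{1}{878 + 120} = -6 + \frac{1}{998} = - \frac{5987}{998}$)
$\frac{1}{E{\left(-342,B \right)} + b{\left(-351,640 \right)}} = \frac{1}{0 - \frac{5987}{998}} = \frac{1}{- \frac{5987}{998}} = - \frac{998}{5987}$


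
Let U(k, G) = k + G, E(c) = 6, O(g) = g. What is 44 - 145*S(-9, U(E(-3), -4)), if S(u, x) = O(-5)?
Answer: 769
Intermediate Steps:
U(k, G) = G + k
S(u, x) = -5
44 - 145*S(-9, U(E(-3), -4)) = 44 - 145*(-5) = 44 + 725 = 769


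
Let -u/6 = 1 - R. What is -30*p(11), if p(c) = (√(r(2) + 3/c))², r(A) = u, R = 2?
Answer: -2070/11 ≈ -188.18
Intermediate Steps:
u = 6 (u = -6*(1 - 1*2) = -6*(1 - 2) = -6*(-1) = 6)
r(A) = 6
p(c) = 6 + 3/c (p(c) = (√(6 + 3/c))² = 6 + 3/c)
-30*p(11) = -30*(6 + 3/11) = -30*69/11 = -2070/11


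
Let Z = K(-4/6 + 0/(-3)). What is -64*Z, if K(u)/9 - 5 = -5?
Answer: 0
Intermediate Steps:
K(u) = 0 (K(u) = 45 + 9*(-5) = 45 - 45 = 0)
Z = 0
-64*Z = -64*0 = 0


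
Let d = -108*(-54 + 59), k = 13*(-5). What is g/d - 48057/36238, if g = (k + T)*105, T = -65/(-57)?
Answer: 206182819/18590094 ≈ 11.091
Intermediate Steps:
k = -65
T = 65/57 (T = -65*(-1/57) = 65/57 ≈ 1.1404)
d = -540 (d = -108*5 = -540)
g = -127400/19 (g = (-65 + 65/57)*105 = -3640/57*105 = -127400/19 ≈ -6705.3)
g/d - 48057/36238 = -127400/19/(-540) - 48057/36238 = -127400/19*(-1/540) - 48057*1/36238 = 6370/513 - 48057/36238 = 206182819/18590094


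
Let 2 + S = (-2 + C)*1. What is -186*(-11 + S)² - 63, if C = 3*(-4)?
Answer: -135657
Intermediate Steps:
C = -12
S = -16 (S = -2 + (-2 - 12)*1 = -2 - 14*1 = -2 - 14 = -16)
-186*(-11 + S)² - 63 = -186*(-11 - 16)² - 63 = -186*(-27)² - 63 = -186*729 - 63 = -135594 - 63 = -135657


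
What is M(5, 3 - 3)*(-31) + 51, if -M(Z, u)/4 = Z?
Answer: 671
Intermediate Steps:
M(Z, u) = -4*Z
M(5, 3 - 3)*(-31) + 51 = -4*5*(-31) + 51 = -20*(-31) + 51 = 620 + 51 = 671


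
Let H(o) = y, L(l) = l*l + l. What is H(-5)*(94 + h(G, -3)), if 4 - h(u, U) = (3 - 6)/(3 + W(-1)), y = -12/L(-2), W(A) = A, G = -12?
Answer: -597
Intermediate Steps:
L(l) = l + l² (L(l) = l² + l = l + l²)
y = -6 (y = -12*(-1/(2*(1 - 2))) = -12/((-2*(-1))) = -12/2 = -12*½ = -6)
H(o) = -6
h(u, U) = 11/2 (h(u, U) = 4 - (3 - 6)/(3 - 1) = 4 - (-3)/2 = 4 - 1*(-3/2) = 4 + 3/2 = 11/2)
H(-5)*(94 + h(G, -3)) = -6*(94 + 11/2) = -6*199/2 = -597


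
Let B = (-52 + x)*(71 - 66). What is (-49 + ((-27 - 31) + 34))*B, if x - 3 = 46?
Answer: 1095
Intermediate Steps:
x = 49 (x = 3 + 46 = 49)
B = -15 (B = (-52 + 49)*(71 - 66) = -3*5 = -15)
(-49 + ((-27 - 31) + 34))*B = (-49 + ((-27 - 31) + 34))*(-15) = (-49 + (-58 + 34))*(-15) = (-49 - 24)*(-15) = -73*(-15) = 1095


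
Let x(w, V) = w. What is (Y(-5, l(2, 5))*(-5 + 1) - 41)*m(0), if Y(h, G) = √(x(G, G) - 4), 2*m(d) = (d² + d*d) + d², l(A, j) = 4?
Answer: 0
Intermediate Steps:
m(d) = 3*d²/2 (m(d) = ((d² + d*d) + d²)/2 = ((d² + d²) + d²)/2 = (2*d² + d²)/2 = (3*d²)/2 = 3*d²/2)
Y(h, G) = √(-4 + G) (Y(h, G) = √(G - 4) = √(-4 + G))
(Y(-5, l(2, 5))*(-5 + 1) - 41)*m(0) = (√(-4 + 4)*(-5 + 1) - 41)*((3/2)*0²) = (√0*(-4) - 41)*((3/2)*0) = (0*(-4) - 41)*0 = (0 - 41)*0 = -41*0 = 0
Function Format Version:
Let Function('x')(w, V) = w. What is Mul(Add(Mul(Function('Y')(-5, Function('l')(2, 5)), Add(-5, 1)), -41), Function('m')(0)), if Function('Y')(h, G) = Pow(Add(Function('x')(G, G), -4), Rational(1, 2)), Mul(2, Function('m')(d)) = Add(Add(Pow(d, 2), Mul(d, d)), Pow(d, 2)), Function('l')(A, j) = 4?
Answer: 0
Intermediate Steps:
Function('m')(d) = Mul(Rational(3, 2), Pow(d, 2)) (Function('m')(d) = Mul(Rational(1, 2), Add(Add(Pow(d, 2), Mul(d, d)), Pow(d, 2))) = Mul(Rational(1, 2), Add(Add(Pow(d, 2), Pow(d, 2)), Pow(d, 2))) = Mul(Rational(1, 2), Add(Mul(2, Pow(d, 2)), Pow(d, 2))) = Mul(Rational(1, 2), Mul(3, Pow(d, 2))) = Mul(Rational(3, 2), Pow(d, 2)))
Function('Y')(h, G) = Pow(Add(-4, G), Rational(1, 2)) (Function('Y')(h, G) = Pow(Add(G, -4), Rational(1, 2)) = Pow(Add(-4, G), Rational(1, 2)))
Mul(Add(Mul(Function('Y')(-5, Function('l')(2, 5)), Add(-5, 1)), -41), Function('m')(0)) = Mul(Add(Mul(Pow(Add(-4, 4), Rational(1, 2)), Add(-5, 1)), -41), Mul(Rational(3, 2), Pow(0, 2))) = Mul(Add(Mul(Pow(0, Rational(1, 2)), -4), -41), Mul(Rational(3, 2), 0)) = Mul(Add(Mul(0, -4), -41), 0) = Mul(Add(0, -41), 0) = Mul(-41, 0) = 0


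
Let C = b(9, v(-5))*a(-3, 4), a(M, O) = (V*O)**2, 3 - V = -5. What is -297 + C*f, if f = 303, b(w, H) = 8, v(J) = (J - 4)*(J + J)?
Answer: 2481879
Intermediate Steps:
V = 8 (V = 3 - 1*(-5) = 3 + 5 = 8)
v(J) = 2*J*(-4 + J) (v(J) = (-4 + J)*(2*J) = 2*J*(-4 + J))
a(M, O) = 64*O**2 (a(M, O) = (8*O)**2 = 64*O**2)
C = 8192 (C = 8*(64*4**2) = 8*(64*16) = 8*1024 = 8192)
-297 + C*f = -297 + 8192*303 = -297 + 2482176 = 2481879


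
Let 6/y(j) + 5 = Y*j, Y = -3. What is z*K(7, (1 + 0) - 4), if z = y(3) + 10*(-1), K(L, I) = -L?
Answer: 73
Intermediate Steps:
y(j) = 6/(-5 - 3*j)
z = -73/7 (z = -6/(5 + 3*3) + 10*(-1) = -6/(5 + 9) - 10 = -6/14 - 10 = -6*1/14 - 10 = -3/7 - 10 = -73/7 ≈ -10.429)
z*K(7, (1 + 0) - 4) = -(-73)*7/7 = -73/7*(-7) = 73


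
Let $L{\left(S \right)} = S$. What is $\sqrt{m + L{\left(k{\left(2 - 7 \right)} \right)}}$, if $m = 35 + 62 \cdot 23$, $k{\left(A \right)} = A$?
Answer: $4 \sqrt{91} \approx 38.158$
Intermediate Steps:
$m = 1461$ ($m = 35 + 1426 = 1461$)
$\sqrt{m + L{\left(k{\left(2 - 7 \right)} \right)}} = \sqrt{1461 + \left(2 - 7\right)} = \sqrt{1461 - 5} = \sqrt{1456} = 4 \sqrt{91}$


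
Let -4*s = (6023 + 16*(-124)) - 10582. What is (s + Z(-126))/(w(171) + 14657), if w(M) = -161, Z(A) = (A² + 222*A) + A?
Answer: -14115/19328 ≈ -0.73029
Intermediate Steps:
s = 6543/4 (s = -((6023 + 16*(-124)) - 10582)/4 = -((6023 - 1984) - 10582)/4 = -(4039 - 10582)/4 = -¼*(-6543) = 6543/4 ≈ 1635.8)
Z(A) = A² + 223*A
(s + Z(-126))/(w(171) + 14657) = (6543/4 - 126*(223 - 126))/(-161 + 14657) = (6543/4 - 126*97)/14496 = (6543/4 - 12222)*(1/14496) = -42345/4*1/14496 = -14115/19328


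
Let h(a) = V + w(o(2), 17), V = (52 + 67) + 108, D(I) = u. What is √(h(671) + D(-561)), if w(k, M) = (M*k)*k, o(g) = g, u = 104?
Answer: √399 ≈ 19.975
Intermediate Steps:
w(k, M) = M*k²
D(I) = 104
V = 227 (V = 119 + 108 = 227)
h(a) = 295 (h(a) = 227 + 17*2² = 227 + 17*4 = 227 + 68 = 295)
√(h(671) + D(-561)) = √(295 + 104) = √399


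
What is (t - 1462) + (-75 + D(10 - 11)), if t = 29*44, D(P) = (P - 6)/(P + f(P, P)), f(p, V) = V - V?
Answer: -254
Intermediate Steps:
f(p, V) = 0
D(P) = (-6 + P)/P (D(P) = (P - 6)/(P + 0) = (-6 + P)/P)
t = 1276
(t - 1462) + (-75 + D(10 - 11)) = (1276 - 1462) + (-75 + (-6 + (10 - 11))/(10 - 11)) = -186 + (-75 + (-6 - 1)/(-1)) = -186 + (-75 - 1*(-7)) = -186 + (-75 + 7) = -186 - 68 = -254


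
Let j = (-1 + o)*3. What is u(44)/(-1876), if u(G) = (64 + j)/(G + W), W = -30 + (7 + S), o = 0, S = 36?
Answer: -61/106932 ≈ -0.00057046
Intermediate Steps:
j = -3 (j = (-1 + 0)*3 = -1*3 = -3)
W = 13 (W = -30 + (7 + 36) = -30 + 43 = 13)
u(G) = 61/(13 + G) (u(G) = (64 - 3)/(G + 13) = 61/(13 + G))
u(44)/(-1876) = (61/(13 + 44))/(-1876) = (61/57)*(-1/1876) = -61/106932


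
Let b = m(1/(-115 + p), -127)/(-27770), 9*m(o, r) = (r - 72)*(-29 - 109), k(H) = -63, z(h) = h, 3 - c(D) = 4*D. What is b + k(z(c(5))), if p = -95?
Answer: -2628842/41655 ≈ -63.110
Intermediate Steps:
c(D) = 3 - 4*D
m(o, r) = 1104 - 46*r/3 (m(o, r) = ((r - 72)*(-29 - 109))/9 = ((-72 + r)*(-138))/9 = (9936 - 138*r)/9 = 1104 - 46*r/3)
b = -4577/41655 (b = (1104 - 46/3*(-127))/(-27770) = (1104 + 5842/3)*(-1/27770) = (9154/3)*(-1/27770) = -4577/41655 ≈ -0.10988)
b + k(z(c(5))) = -4577/41655 - 63 = -2628842/41655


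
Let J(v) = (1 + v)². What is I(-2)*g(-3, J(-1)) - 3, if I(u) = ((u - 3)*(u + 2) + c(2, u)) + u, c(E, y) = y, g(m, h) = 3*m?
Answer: 33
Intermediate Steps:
I(u) = 2*u + (-3 + u)*(2 + u) (I(u) = ((u - 3)*(u + 2) + u) + u = ((-3 + u)*(2 + u) + u) + u = (u + (-3 + u)*(2 + u)) + u = 2*u + (-3 + u)*(2 + u))
I(-2)*g(-3, J(-1)) - 3 = (-6 - 2 + (-2)²)*(3*(-3)) - 3 = (-6 - 2 + 4)*(-9) - 3 = -4*(-9) - 3 = 36 - 3 = 33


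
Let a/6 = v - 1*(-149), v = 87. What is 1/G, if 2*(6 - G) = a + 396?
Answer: -1/900 ≈ -0.0011111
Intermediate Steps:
a = 1416 (a = 6*(87 - 1*(-149)) = 6*(87 + 149) = 6*236 = 1416)
G = -900 (G = 6 - (1416 + 396)/2 = 6 - 1/2*1812 = 6 - 906 = -900)
1/G = 1/(-900) = -1/900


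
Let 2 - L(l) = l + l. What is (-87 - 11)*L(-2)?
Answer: -588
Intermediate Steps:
L(l) = 2 - 2*l (L(l) = 2 - (l + l) = 2 - 2*l)
(-87 - 11)*L(-2) = (-87 - 11)*(2 - 2*(-2)) = -98*(2 + 4) = -98*6 = -588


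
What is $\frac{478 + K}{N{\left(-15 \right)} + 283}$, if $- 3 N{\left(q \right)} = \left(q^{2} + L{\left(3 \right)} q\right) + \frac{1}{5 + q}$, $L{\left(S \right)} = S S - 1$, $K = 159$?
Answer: $\frac{2730}{1063} \approx 2.5682$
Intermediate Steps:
$L{\left(S \right)} = -1 + S^{2}$ ($L{\left(S \right)} = S^{2} - 1 = -1 + S^{2}$)
$N{\left(q \right)} = - \frac{8 q}{3} - \frac{q^{2}}{3} - \frac{1}{3 \left(5 + q\right)}$ ($N{\left(q \right)} = - \frac{\left(q^{2} + \left(-1 + 3^{2}\right) q\right) + \frac{1}{5 + q}}{3} = - \frac{\left(q^{2} + \left(-1 + 9\right) q\right) + \frac{1}{5 + q}}{3} = - \frac{\left(q^{2} + 8 q\right) + \frac{1}{5 + q}}{3} = - \frac{q^{2} + \frac{1}{5 + q} + 8 q}{3} = - \frac{8 q}{3} - \frac{q^{2}}{3} - \frac{1}{3 \left(5 + q\right)}$)
$\frac{478 + K}{N{\left(-15 \right)} + 283} = \frac{478 + 159}{\frac{-1 - \left(-15\right)^{3} - -600 - 13 \left(-15\right)^{2}}{3 \left(5 - 15\right)} + 283} = \frac{637}{\frac{-1 - -3375 + 600 - 2925}{3 \left(-10\right)} + 283} = \frac{637}{\frac{1}{3} \left(- \frac{1}{10}\right) \left(-1 + 3375 + 600 - 2925\right) + 283} = \frac{637}{\frac{1}{3} \left(- \frac{1}{10}\right) 1049 + 283} = \frac{637}{- \frac{1049}{30} + 283} = \frac{637}{\frac{7441}{30}} = 637 \cdot \frac{30}{7441} = \frac{2730}{1063}$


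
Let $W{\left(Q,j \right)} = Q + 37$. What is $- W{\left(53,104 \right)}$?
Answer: $-90$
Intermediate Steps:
$W{\left(Q,j \right)} = 37 + Q$
$- W{\left(53,104 \right)} = - (37 + 53) = \left(-1\right) 90 = -90$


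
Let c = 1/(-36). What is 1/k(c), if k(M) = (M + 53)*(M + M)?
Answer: -648/1907 ≈ -0.33980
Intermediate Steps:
c = -1/36 ≈ -0.027778
k(M) = 2*M*(53 + M) (k(M) = (53 + M)*(2*M) = 2*M*(53 + M))
1/k(c) = 1/(2*(-1/36)*(53 - 1/36)) = 1/(2*(-1/36)*(1907/36)) = 1/(-1907/648) = -648/1907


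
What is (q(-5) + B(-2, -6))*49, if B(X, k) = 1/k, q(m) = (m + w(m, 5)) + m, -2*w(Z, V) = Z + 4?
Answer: -1421/3 ≈ -473.67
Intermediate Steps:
w(Z, V) = -2 - Z/2 (w(Z, V) = -(Z + 4)/2 = -(4 + Z)/2 = -2 - Z/2)
q(m) = -2 + 3*m/2 (q(m) = (m + (-2 - m/2)) + m = (-2 + m/2) + m = -2 + 3*m/2)
B(X, k) = 1/k
(q(-5) + B(-2, -6))*49 = ((-2 + (3/2)*(-5)) + 1/(-6))*49 = ((-2 - 15/2) - ⅙)*49 = (-19/2 - ⅙)*49 = -29/3*49 = -1421/3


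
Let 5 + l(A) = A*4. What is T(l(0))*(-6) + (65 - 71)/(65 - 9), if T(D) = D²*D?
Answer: 20997/28 ≈ 749.89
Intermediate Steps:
l(A) = -5 + 4*A (l(A) = -5 + A*4 = -5 + 4*A)
T(D) = D³
T(l(0))*(-6) + (65 - 71)/(65 - 9) = (-5 + 4*0)³*(-6) + (65 - 71)/(65 - 9) = (-5 + 0)³*(-6) - 6/56 = (-5)³*(-6) - 6*1/56 = -125*(-6) - 3/28 = 750 - 3/28 = 20997/28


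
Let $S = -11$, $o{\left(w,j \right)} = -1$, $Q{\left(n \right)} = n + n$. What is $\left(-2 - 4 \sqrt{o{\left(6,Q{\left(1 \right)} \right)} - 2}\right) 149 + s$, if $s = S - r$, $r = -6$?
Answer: $-303 - 596 i \sqrt{3} \approx -303.0 - 1032.3 i$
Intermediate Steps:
$Q{\left(n \right)} = 2 n$
$s = -5$ ($s = -11 - -6 = -11 + 6 = -5$)
$\left(-2 - 4 \sqrt{o{\left(6,Q{\left(1 \right)} \right)} - 2}\right) 149 + s = \left(-2 - 4 \sqrt{-1 - 2}\right) 149 - 5 = \left(-2 - 4 \sqrt{-3}\right) 149 - 5 = \left(-2 - 4 i \sqrt{3}\right) 149 - 5 = \left(-298 - 596 i \sqrt{3}\right) - 5 = -303 - 596 i \sqrt{3}$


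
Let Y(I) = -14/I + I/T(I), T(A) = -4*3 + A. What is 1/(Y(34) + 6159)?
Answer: 187/1151945 ≈ 0.00016233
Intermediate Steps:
T(A) = -12 + A
Y(I) = -14/I + I/(-12 + I)
1/(Y(34) + 6159) = 1/((-14/34 + 34/(-12 + 34)) + 6159) = 1/((-14*1/34 + 34/22) + 6159) = 1/((-7/17 + 34*(1/22)) + 6159) = 1/((-7/17 + 17/11) + 6159) = 1/(212/187 + 6159) = 1/(1151945/187) = 187/1151945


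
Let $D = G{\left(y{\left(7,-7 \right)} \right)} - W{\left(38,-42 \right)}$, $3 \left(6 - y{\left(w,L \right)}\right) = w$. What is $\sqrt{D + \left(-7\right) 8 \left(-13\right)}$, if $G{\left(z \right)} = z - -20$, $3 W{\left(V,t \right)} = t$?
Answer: $\frac{\sqrt{6891}}{3} \approx 27.671$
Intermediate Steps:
$W{\left(V,t \right)} = \frac{t}{3}$
$y{\left(w,L \right)} = 6 - \frac{w}{3}$
$G{\left(z \right)} = 20 + z$ ($G{\left(z \right)} = z + 20 = 20 + z$)
$D = \frac{113}{3}$ ($D = \left(20 + \left(6 - \frac{7}{3}\right)\right) - \frac{1}{3} \left(-42\right) = \left(20 + \left(6 - \frac{7}{3}\right)\right) - -14 = \left(20 + \frac{11}{3}\right) + 14 = \frac{71}{3} + 14 = \frac{113}{3} \approx 37.667$)
$\sqrt{D + \left(-7\right) 8 \left(-13\right)} = \sqrt{\frac{113}{3} + \left(-7\right) 8 \left(-13\right)} = \sqrt{\frac{113}{3} - -728} = \sqrt{\frac{113}{3} + 728} = \sqrt{\frac{2297}{3}} = \frac{\sqrt{6891}}{3}$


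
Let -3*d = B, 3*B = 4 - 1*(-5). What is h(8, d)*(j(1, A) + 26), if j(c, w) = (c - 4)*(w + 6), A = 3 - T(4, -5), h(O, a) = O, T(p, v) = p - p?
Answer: -8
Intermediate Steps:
B = 3 (B = (4 - 1*(-5))/3 = (4 + 5)/3 = (⅓)*9 = 3)
T(p, v) = 0
d = -1 (d = -⅓*3 = -1)
A = 3 (A = 3 - 1*0 = 3 + 0 = 3)
j(c, w) = (-4 + c)*(6 + w)
h(8, d)*(j(1, A) + 26) = 8*((-24 - 4*3 + 6*1 + 1*3) + 26) = 8*((-24 - 12 + 6 + 3) + 26) = 8*(-27 + 26) = 8*(-1) = -8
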